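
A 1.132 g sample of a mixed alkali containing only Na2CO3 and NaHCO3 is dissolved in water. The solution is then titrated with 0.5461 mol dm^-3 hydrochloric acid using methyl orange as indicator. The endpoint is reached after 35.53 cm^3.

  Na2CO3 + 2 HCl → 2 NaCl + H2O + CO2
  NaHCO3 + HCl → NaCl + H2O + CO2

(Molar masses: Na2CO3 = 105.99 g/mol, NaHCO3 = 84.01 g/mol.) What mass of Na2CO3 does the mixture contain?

n(HCl) = 0.03553 × 0.5461 = 0.01940 mol
Let x = n(Na2CO3), y = n(NaHCO3).
Titrant: 2x + 1y = 0.01940;  mass: 105.99x + 84.01y = 1.132
Solving, x = 8.029 × 10^-3 mol, y = 3.345 × 10^-3 mol
mass of Na2CO3 = 8.029 × 10^-3 × 105.99 = 0.8510 g

0.8510 g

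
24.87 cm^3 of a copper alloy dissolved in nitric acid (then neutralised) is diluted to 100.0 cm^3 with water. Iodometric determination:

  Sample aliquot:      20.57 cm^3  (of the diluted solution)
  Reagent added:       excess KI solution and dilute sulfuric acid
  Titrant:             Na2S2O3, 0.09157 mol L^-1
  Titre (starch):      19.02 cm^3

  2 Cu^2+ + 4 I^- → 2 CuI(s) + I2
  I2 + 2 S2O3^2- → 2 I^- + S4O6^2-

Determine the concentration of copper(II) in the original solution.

n(S2O3^2-) = 0.01902 × 0.09157 = 1.742 × 10^-3 mol
n(I2) = n(S2O3^2-)/2 = 8.708 × 10^-4 mol
From the 2:1 ratio, n(Cu2+) in the aliquot = 2/1 × 8.708 × 10^-4 = 1.742 × 10^-3 mol
[Cu2+]_dilute = 1.742 × 10^-3 / 0.02057 = 0.08467 mol/L
[Cu2+]_original = 0.08467 × 100.0/24.87 = 0.3405 mol/L

0.3405 mol/L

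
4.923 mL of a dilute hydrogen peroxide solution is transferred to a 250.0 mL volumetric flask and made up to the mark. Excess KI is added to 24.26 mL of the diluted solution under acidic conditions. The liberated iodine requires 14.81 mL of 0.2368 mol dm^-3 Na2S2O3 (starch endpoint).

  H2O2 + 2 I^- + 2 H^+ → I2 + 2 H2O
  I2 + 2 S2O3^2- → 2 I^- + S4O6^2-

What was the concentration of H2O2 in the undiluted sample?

3.671 mol/L

n(S2O3^2-) = 0.01481 × 0.2368 = 3.507 × 10^-3 mol
n(I2) = n(S2O3^2-)/2 = 1.754 × 10^-3 mol
n(H2O2) in the aliquot = 1.754 × 10^-3 mol (1:1 ratio)
[H2O2]_dilute = 1.754 × 10^-3 / 0.02426 = 0.07228 mol/L
[H2O2]_original = 0.07228 × 250.0/4.923 = 3.671 mol/L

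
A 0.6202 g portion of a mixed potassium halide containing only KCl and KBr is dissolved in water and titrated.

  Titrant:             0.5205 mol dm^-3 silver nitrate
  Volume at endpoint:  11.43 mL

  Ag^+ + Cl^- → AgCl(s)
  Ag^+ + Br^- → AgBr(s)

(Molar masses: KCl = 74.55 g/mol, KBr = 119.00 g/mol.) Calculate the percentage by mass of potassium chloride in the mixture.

n(AgNO3) = 0.01143 × 0.5205 = 5.949 × 10^-3 mol
Let x = n(KCl), y = n(KBr).
Titrant: 1x + 1y = 5.949 × 10^-3;  mass: 74.55x + 119.00y = 0.6202
Solving, x = 1.975 × 10^-3 mol, y = 3.975 × 10^-3 mol
mass of KCl = 1.975 × 10^-3 × 74.55 = 0.1472 g
% KCl = 0.1472 / 0.6202 × 100 = 23.73 %

23.73 %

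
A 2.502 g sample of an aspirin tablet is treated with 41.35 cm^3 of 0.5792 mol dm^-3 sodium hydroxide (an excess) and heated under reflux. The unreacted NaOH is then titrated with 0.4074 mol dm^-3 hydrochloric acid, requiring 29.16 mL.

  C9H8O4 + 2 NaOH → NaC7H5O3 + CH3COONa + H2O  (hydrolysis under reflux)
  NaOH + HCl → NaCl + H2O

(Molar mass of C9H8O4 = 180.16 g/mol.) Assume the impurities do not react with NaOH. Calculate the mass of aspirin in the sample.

1.087 g

n(NaOH) added = 0.04135 × 0.5792 = 0.02395 mol
n(HCl) used in back-titration = 0.02916 × 0.4074 = 0.01188 mol
n(NaOH) left over = 0.01188 mol (1:1 ratio)
n(NaOH) consumed by analyte = 0.02395 − 0.01188 = 0.01207 mol
From the 1:2 ratio, n(C9H8O4) = 1/2 × 0.01207 = 6.035 × 10^-3 mol
mass of C9H8O4 = 6.035 × 10^-3 × 180.16 = 1.087 g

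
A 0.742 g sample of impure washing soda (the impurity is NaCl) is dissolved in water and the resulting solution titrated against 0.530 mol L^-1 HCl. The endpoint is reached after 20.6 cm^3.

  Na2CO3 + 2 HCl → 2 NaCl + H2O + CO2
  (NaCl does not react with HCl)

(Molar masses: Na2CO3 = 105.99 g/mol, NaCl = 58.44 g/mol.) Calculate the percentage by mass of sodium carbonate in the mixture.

n(HCl) = 0.0206 × 0.530 = 0.0109 mol
Let x = n(Na2CO3), y = n(NaCl).
Titrant: 2x = 0.0109;  mass: 105.99x + 58.44y = 0.742
Solving, x = 5.46 × 10^-3 mol, y = 2.80 × 10^-3 mol
mass of Na2CO3 = 5.46 × 10^-3 × 105.99 = 0.579 g
% Na2CO3 = 0.579 / 0.742 × 100 = 78.0 %

78.0 %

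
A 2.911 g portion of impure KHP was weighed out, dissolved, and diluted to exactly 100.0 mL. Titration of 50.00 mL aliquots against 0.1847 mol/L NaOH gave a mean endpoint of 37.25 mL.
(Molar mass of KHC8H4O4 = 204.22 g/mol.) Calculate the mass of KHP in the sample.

2.810 g

KHC8H4O4 + NaOH → KNaC8H4O4 + H2O
n(NaOH) per titration = 0.03725 × 0.1847 = 6.880 × 10^-3 mol
n(KHC8H4O4) in each aliquot = 6.880 × 10^-3 mol (1:1 ratio)
n(KHC8H4O4) in the whole flask = 6.880 × 10^-3 × 100.0/50.00 = 0.01376 mol
mass of KHC8H4O4 = 0.01376 × 204.22 = 2.810 g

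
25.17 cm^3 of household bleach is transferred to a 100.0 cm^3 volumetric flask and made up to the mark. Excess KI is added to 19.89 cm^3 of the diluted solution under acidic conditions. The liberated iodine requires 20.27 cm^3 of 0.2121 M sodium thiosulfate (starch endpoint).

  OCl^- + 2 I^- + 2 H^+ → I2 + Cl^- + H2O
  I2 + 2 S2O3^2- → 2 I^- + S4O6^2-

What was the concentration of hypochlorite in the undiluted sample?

0.4294 M

n(S2O3^2-) = 0.02027 × 0.2121 = 4.299 × 10^-3 mol
n(I2) = n(S2O3^2-)/2 = 2.150 × 10^-3 mol
n(OCl^-) in the aliquot = 2.150 × 10^-3 mol (1:1 ratio)
[OCl^-]_dilute = 2.150 × 10^-3 / 0.01989 = 0.1081 mol/L
[OCl^-]_original = 0.1081 × 100.0/25.17 = 0.4294 mol/L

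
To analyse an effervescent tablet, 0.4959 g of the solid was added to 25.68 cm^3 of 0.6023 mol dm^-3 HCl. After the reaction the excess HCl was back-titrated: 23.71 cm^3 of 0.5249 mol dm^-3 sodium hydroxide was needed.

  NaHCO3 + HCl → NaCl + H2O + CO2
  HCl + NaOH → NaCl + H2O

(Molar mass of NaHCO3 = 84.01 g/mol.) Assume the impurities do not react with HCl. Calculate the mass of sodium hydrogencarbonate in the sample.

n(HCl) added = 0.02568 × 0.6023 = 0.01547 mol
n(NaOH) used in back-titration = 0.02371 × 0.5249 = 0.01245 mol
n(HCl) left over = 0.01245 mol (1:1 ratio)
n(HCl) consumed by analyte = 0.01547 − 0.01245 = 3.022 × 10^-3 mol
n(NaHCO3) = 3.022 × 10^-3 mol (1:1 ratio)
mass of NaHCO3 = 3.022 × 10^-3 × 84.01 = 0.2539 g

0.2539 g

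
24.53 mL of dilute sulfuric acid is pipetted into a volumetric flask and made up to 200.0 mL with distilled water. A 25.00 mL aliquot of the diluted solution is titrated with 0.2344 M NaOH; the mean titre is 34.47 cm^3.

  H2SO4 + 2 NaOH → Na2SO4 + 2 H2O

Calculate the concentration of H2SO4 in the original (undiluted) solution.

1.318 M

n(NaOH) = 0.03447 × 0.2344 = 8.080 × 10^-3 mol
From the 1:2 ratio, n(H2SO4) in the aliquot = 1/2 × 8.080 × 10^-3 = 4.040 × 10^-3 mol
[H2SO4]_dilute = 4.040 × 10^-3 / 0.02500 = 0.1616 mol/L
Dilution factor = 200.0 / 24.53 = 8.153
[H2SO4]_stock = 0.1616 × 8.153 = 1.318 mol/L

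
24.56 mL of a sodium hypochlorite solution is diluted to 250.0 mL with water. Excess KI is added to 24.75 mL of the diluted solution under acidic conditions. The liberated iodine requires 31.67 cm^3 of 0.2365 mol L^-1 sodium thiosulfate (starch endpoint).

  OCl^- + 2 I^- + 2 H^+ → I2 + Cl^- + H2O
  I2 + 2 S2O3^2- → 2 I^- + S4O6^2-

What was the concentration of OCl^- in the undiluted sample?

1.540 mol/L

n(S2O3^2-) = 0.03167 × 0.2365 = 7.490 × 10^-3 mol
n(I2) = n(S2O3^2-)/2 = 3.745 × 10^-3 mol
n(OCl^-) in the aliquot = 3.745 × 10^-3 mol (1:1 ratio)
[OCl^-]_dilute = 3.745 × 10^-3 / 0.02475 = 0.1513 mol/L
[OCl^-]_original = 0.1513 × 250.0/24.56 = 1.540 mol/L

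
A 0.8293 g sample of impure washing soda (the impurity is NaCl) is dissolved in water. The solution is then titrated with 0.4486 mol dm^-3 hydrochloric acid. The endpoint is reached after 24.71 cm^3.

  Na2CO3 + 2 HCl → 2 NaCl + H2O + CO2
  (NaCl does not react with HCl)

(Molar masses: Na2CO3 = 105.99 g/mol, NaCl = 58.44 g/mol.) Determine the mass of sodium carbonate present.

0.5874 g

n(HCl) = 0.02471 × 0.4486 = 0.01108 mol
Let x = n(Na2CO3), y = n(NaCl).
Titrant: 2x = 0.01108;  mass: 105.99x + 58.44y = 0.8293
Solving, x = 5.542 × 10^-3 mol, y = 4.139 × 10^-3 mol
mass of Na2CO3 = 5.542 × 10^-3 × 105.99 = 0.5874 g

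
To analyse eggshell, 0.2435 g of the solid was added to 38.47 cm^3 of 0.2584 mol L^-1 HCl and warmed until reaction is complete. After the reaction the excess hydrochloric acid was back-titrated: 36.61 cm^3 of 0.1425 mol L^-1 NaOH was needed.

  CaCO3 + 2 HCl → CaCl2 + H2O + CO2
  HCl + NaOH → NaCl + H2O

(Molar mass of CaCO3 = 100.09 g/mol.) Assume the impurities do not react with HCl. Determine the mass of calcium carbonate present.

0.2364 g

n(HCl) added = 0.03847 × 0.2584 = 9.941 × 10^-3 mol
n(NaOH) used in back-titration = 0.03661 × 0.1425 = 5.217 × 10^-3 mol
n(HCl) left over = 5.217 × 10^-3 mol (1:1 ratio)
n(HCl) consumed by analyte = 9.941 × 10^-3 − 5.217 × 10^-3 = 4.724 × 10^-3 mol
From the 1:2 ratio, n(CaCO3) = 1/2 × 4.724 × 10^-3 = 2.362 × 10^-3 mol
mass of CaCO3 = 2.362 × 10^-3 × 100.09 = 0.2364 g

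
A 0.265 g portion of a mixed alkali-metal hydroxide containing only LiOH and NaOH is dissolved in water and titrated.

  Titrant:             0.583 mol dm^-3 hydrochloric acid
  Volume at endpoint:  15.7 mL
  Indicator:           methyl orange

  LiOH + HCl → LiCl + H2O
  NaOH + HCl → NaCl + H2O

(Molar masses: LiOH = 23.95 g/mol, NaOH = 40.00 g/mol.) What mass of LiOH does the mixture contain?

0.151 g

n(HCl) = 0.0157 × 0.583 = 9.15 × 10^-3 mol
Let x = n(LiOH), y = n(NaOH).
Titrant: 1x + 1y = 9.15 × 10^-3;  mass: 23.95x + 40.00y = 0.265
Solving, x = 6.30 × 10^-3 mol, y = 2.85 × 10^-3 mol
mass of LiOH = 6.30 × 10^-3 × 23.95 = 0.151 g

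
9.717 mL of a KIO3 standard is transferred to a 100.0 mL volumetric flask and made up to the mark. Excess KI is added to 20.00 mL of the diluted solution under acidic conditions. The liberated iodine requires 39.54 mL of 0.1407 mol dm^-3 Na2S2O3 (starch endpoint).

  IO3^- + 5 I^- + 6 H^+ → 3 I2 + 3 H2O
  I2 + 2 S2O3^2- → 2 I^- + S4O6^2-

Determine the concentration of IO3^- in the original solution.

n(S2O3^2-) = 0.03954 × 0.1407 = 5.563 × 10^-3 mol
n(I2) = n(S2O3^2-)/2 = 2.782 × 10^-3 mol
From the 1:3 ratio, n(IO3^-) in the aliquot = 1/3 × 2.782 × 10^-3 = 9.272 × 10^-4 mol
[IO3^-]_dilute = 9.272 × 10^-4 / 0.02000 = 0.04636 mol/L
[IO3^-]_original = 0.04636 × 100.0/9.717 = 0.4771 mol/L

0.4771 mol/L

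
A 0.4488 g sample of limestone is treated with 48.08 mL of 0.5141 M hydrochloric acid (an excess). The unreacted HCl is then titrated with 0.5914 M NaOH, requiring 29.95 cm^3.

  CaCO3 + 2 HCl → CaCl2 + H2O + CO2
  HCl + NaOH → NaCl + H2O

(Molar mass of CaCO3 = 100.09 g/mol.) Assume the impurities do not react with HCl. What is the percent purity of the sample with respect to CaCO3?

78.12 %

n(HCl) added = 0.04808 × 0.5141 = 0.02472 mol
n(NaOH) used in back-titration = 0.02995 × 0.5914 = 0.01771 mol
n(HCl) left over = 0.01771 mol (1:1 ratio)
n(HCl) consumed by analyte = 0.02472 − 0.01771 = 7.005 × 10^-3 mol
From the 1:2 ratio, n(CaCO3) = 1/2 × 7.005 × 10^-3 = 3.503 × 10^-3 mol
mass of CaCO3 = 3.503 × 10^-3 × 100.09 = 0.3506 g
% CaCO3 = 0.3506 / 0.4488 × 100 = 78.12 %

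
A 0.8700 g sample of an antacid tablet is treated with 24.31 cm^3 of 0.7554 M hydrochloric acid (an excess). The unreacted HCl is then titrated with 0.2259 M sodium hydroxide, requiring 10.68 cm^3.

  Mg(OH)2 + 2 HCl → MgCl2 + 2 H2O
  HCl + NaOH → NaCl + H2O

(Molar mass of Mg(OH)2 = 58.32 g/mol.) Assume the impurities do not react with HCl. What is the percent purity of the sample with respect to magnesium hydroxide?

53.46 %

n(HCl) added = 0.02431 × 0.7554 = 0.01836 mol
n(NaOH) used in back-titration = 0.01068 × 0.2259 = 2.413 × 10^-3 mol
n(HCl) left over = 2.413 × 10^-3 mol (1:1 ratio)
n(HCl) consumed by analyte = 0.01836 − 2.413 × 10^-3 = 0.01595 mol
From the 1:2 ratio, n(Mg(OH)2) = 1/2 × 0.01595 = 7.976 × 10^-3 mol
mass of Mg(OH)2 = 7.976 × 10^-3 × 58.32 = 0.4651 g
% Mg(OH)2 = 0.4651 / 0.8700 × 100 = 53.46 %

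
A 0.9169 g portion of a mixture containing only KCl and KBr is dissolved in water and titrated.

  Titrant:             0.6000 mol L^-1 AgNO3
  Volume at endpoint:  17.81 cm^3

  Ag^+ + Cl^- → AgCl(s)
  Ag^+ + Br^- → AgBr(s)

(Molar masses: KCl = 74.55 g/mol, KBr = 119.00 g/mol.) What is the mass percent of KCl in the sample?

n(AgNO3) = 0.01781 × 0.6000 = 0.01069 mol
Let x = n(KCl), y = n(KBr).
Titrant: 1x + 1y = 0.01069;  mass: 74.55x + 119.00y = 0.9169
Solving, x = 7.981 × 10^-3 mol, y = 2.705 × 10^-3 mol
mass of KCl = 7.981 × 10^-3 × 74.55 = 0.5949 g
% KCl = 0.5949 / 0.9169 × 100 = 64.89 %

64.89 %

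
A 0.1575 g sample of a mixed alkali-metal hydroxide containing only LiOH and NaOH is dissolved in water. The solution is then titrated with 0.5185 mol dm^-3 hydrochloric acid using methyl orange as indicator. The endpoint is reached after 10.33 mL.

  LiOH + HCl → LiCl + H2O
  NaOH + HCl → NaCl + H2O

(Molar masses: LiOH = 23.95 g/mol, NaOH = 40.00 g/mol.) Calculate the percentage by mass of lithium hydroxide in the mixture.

53.76 %

n(HCl) = 0.01033 × 0.5185 = 5.356 × 10^-3 mol
Let x = n(LiOH), y = n(NaOH).
Titrant: 1x + 1y = 5.356 × 10^-3;  mass: 23.95x + 40.00y = 0.1575
Solving, x = 3.535 × 10^-3 mol, y = 1.821 × 10^-3 mol
mass of LiOH = 3.535 × 10^-3 × 23.95 = 0.08467 g
% LiOH = 0.08467 / 0.1575 × 100 = 53.76 %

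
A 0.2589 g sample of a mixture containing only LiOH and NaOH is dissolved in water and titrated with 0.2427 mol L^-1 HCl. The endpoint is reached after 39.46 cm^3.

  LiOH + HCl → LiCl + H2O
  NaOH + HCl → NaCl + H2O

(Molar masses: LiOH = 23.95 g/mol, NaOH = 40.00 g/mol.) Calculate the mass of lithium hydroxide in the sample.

0.1853 g

n(HCl) = 0.03946 × 0.2427 = 9.577 × 10^-3 mol
Let x = n(LiOH), y = n(NaOH).
Titrant: 1x + 1y = 9.577 × 10^-3;  mass: 23.95x + 40.00y = 0.2589
Solving, x = 7.737 × 10^-3 mol, y = 1.840 × 10^-3 mol
mass of LiOH = 7.737 × 10^-3 × 23.95 = 0.1853 g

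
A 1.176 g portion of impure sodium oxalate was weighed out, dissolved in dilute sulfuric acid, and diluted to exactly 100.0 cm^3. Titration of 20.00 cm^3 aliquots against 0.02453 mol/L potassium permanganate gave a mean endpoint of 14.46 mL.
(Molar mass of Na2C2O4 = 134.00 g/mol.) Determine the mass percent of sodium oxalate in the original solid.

50.52 %

2 MnO4^- + 5 C2O4^2- + 16 H^+ → 2 Mn^2+ + 10 CO2 + 8 H2O
n(KMnO4) per titration = 0.01446 × 0.02453 = 3.547 × 10^-4 mol
From the 5:2 ratio, n(Na2C2O4) in each aliquot = 5/2 × 3.547 × 10^-4 = 8.868 × 10^-4 mol
n(Na2C2O4) in the whole flask = 8.868 × 10^-4 × 100.0/20.00 = 4.434 × 10^-3 mol
mass of Na2C2O4 = 4.434 × 10^-3 × 134.00 = 0.5941 g
% Na2C2O4 = 0.5941 / 1.176 × 100 = 50.52 %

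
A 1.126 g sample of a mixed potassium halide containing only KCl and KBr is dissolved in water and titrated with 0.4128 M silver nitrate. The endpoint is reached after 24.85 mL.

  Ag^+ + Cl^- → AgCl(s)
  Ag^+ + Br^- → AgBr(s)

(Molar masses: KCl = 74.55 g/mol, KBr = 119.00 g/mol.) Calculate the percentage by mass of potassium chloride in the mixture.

14.11 %

n(AgNO3) = 0.02485 × 0.4128 = 0.01026 mol
Let x = n(KCl), y = n(KBr).
Titrant: 1x + 1y = 0.01026;  mass: 74.55x + 119.00y = 1.126
Solving, x = 2.131 × 10^-3 mol, y = 8.127 × 10^-3 mol
mass of KCl = 2.131 × 10^-3 × 74.55 = 0.1588 g
% KCl = 0.1588 / 1.126 × 100 = 14.11 %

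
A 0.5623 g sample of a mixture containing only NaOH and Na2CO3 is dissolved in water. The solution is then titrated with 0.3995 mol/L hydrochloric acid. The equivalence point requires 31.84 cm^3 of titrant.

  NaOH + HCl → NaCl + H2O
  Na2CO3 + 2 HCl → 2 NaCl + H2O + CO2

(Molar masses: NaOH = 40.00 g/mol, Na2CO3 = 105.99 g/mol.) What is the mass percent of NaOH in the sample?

61.20 %

n(HCl) = 0.03184 × 0.3995 = 0.01272 mol
Let x = n(NaOH), y = n(Na2CO3).
Titrant: 1x + 2y = 0.01272;  mass: 40.00x + 105.99y = 0.5623
Solving, x = 8.603 × 10^-3 mol, y = 2.058 × 10^-3 mol
mass of NaOH = 8.603 × 10^-3 × 40.00 = 0.3441 g
% NaOH = 0.3441 / 0.5623 × 100 = 61.20 %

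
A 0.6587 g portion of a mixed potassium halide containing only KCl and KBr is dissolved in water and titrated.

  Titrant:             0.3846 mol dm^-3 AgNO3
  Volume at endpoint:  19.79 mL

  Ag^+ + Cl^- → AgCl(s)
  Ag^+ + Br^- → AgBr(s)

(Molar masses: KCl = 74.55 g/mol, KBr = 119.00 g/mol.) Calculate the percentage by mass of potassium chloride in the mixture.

n(AgNO3) = 0.01979 × 0.3846 = 7.611 × 10^-3 mol
Let x = n(KCl), y = n(KBr).
Titrant: 1x + 1y = 7.611 × 10^-3;  mass: 74.55x + 119.00y = 0.6587
Solving, x = 5.558 × 10^-3 mol, y = 2.054 × 10^-3 mol
mass of KCl = 5.558 × 10^-3 × 74.55 = 0.4143 g
% KCl = 0.4143 / 0.6587 × 100 = 62.90 %

62.90 %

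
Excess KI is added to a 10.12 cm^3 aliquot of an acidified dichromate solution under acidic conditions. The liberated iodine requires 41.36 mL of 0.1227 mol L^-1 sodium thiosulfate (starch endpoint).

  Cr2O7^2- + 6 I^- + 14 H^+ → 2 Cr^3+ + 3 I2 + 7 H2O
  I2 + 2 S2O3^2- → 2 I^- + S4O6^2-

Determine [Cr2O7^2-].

0.08358 mol/L

n(S2O3^2-) = 0.04136 × 0.1227 = 5.075 × 10^-3 mol
n(I2) = n(S2O3^2-)/2 = 2.537 × 10^-3 mol
From the 1:3 ratio, n(Cr2O7^2-) in the aliquot = 1/3 × 2.537 × 10^-3 = 8.458 × 10^-4 mol
[Cr2O7^2-] = 8.458 × 10^-4 / 0.01012 = 0.08358 mol/L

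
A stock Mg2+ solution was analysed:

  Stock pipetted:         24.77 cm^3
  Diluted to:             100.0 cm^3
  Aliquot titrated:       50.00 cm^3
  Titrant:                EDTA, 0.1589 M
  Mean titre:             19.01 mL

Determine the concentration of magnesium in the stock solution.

Mg^2+ + EDTA^4- → [Mg(EDTA)]^2-
n(EDTA) = 0.01901 × 0.1589 = 3.021 × 10^-3 mol
n(Mg2+) in the aliquot = 3.021 × 10^-3 mol (1:1 ratio)
[Mg2+]_dilute = 3.021 × 10^-3 / 0.05000 = 0.06041 mol/L
Dilution factor = 100.0 / 24.77 = 4.037
[Mg2+]_stock = 0.06041 × 4.037 = 0.2439 mol/L

0.2439 M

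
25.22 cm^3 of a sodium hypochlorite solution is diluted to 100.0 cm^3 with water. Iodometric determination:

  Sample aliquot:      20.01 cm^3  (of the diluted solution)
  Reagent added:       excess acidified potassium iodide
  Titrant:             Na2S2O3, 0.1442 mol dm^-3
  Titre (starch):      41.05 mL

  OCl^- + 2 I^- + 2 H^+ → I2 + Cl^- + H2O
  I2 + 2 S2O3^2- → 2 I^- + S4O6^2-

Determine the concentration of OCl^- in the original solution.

0.5865 mol/L

n(S2O3^2-) = 0.04105 × 0.1442 = 5.919 × 10^-3 mol
n(I2) = n(S2O3^2-)/2 = 2.960 × 10^-3 mol
n(OCl^-) in the aliquot = 2.960 × 10^-3 mol (1:1 ratio)
[OCl^-]_dilute = 2.960 × 10^-3 / 0.02001 = 0.1479 mol/L
[OCl^-]_original = 0.1479 × 100.0/25.22 = 0.5865 mol/L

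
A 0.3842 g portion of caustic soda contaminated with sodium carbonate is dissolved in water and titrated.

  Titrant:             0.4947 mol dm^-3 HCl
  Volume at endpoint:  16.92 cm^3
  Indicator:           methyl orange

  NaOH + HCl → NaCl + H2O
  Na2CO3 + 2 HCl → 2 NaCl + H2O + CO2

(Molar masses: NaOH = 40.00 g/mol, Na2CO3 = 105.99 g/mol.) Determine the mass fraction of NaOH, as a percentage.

47.58 %

n(HCl) = 0.01692 × 0.4947 = 8.370 × 10^-3 mol
Let x = n(NaOH), y = n(Na2CO3).
Titrant: 1x + 2y = 8.370 × 10^-3;  mass: 40.00x + 105.99y = 0.3842
Solving, x = 4.570 × 10^-3 mol, y = 1.900 × 10^-3 mol
mass of NaOH = 4.570 × 10^-3 × 40.00 = 0.1828 g
% NaOH = 0.1828 / 0.3842 × 100 = 47.58 %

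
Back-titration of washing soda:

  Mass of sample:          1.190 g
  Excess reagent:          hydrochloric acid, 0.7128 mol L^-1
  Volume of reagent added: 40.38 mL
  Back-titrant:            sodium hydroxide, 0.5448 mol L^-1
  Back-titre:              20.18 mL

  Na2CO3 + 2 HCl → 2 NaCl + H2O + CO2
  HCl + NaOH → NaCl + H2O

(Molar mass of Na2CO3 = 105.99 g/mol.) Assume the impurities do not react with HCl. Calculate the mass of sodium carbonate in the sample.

n(HCl) added = 0.04038 × 0.7128 = 0.02878 mol
n(NaOH) used in back-titration = 0.02018 × 0.5448 = 0.01099 mol
n(HCl) left over = 0.01099 mol (1:1 ratio)
n(HCl) consumed by analyte = 0.02878 − 0.01099 = 0.01779 mol
From the 1:2 ratio, n(Na2CO3) = 1/2 × 0.01779 = 8.894 × 10^-3 mol
mass of Na2CO3 = 8.894 × 10^-3 × 105.99 = 0.9427 g

0.9427 g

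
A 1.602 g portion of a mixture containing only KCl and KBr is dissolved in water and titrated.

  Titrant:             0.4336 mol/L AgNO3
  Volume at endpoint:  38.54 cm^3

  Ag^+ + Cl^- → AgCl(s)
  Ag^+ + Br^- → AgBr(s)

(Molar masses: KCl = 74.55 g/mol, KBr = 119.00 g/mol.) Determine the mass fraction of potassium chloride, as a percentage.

n(AgNO3) = 0.03854 × 0.4336 = 0.01671 mol
Let x = n(KCl), y = n(KBr).
Titrant: 1x + 1y = 0.01671;  mass: 74.55x + 119.00y = 1.602
Solving, x = 8.697 × 10^-3 mol, y = 8.013 × 10^-3 mol
mass of KCl = 8.697 × 10^-3 × 74.55 = 0.6484 g
% KCl = 0.6484 / 1.602 × 100 = 40.47 %

40.47 %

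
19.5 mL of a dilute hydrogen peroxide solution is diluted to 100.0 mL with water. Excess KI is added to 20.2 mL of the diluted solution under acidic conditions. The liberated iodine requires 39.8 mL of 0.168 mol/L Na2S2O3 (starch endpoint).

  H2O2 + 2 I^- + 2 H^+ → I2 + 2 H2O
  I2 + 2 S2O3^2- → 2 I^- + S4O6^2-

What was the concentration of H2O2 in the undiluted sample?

0.849 mol/L

n(S2O3^2-) = 0.0398 × 0.168 = 6.69 × 10^-3 mol
n(I2) = n(S2O3^2-)/2 = 3.34 × 10^-3 mol
n(H2O2) in the aliquot = 3.34 × 10^-3 mol (1:1 ratio)
[H2O2]_dilute = 3.34 × 10^-3 / 0.0202 = 0.166 mol/L
[H2O2]_original = 0.166 × 100.0/19.5 = 0.849 mol/L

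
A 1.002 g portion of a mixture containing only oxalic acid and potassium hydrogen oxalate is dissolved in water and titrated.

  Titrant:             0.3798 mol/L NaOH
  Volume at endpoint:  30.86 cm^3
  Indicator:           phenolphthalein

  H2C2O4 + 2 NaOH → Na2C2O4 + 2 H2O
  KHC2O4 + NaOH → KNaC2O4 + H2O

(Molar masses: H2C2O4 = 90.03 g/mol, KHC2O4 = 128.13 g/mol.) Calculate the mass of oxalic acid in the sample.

0.2707 g

n(NaOH) = 0.03086 × 0.3798 = 0.01172 mol
Let x = n(H2C2O4), y = n(KHC2O4).
Titrant: 2x + 1y = 0.01172;  mass: 90.03x + 128.13y = 1.002
Solving, x = 3.006 × 10^-3 mol, y = 5.708 × 10^-3 mol
mass of H2C2O4 = 3.006 × 10^-3 × 90.03 = 0.2707 g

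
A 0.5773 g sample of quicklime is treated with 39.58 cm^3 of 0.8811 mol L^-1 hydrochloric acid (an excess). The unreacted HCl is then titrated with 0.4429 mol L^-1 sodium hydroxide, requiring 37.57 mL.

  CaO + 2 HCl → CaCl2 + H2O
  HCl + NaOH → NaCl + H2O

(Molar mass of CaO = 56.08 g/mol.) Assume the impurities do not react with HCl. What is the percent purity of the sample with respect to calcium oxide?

88.57 %

n(HCl) added = 0.03958 × 0.8811 = 0.03487 mol
n(NaOH) used in back-titration = 0.03757 × 0.4429 = 0.01664 mol
n(HCl) left over = 0.01664 mol (1:1 ratio)
n(HCl) consumed by analyte = 0.03487 − 0.01664 = 0.01823 mol
From the 1:2 ratio, n(CaO) = 1/2 × 0.01823 = 9.117 × 10^-3 mol
mass of CaO = 9.117 × 10^-3 × 56.08 = 0.5113 g
% CaO = 0.5113 / 0.5773 × 100 = 88.57 %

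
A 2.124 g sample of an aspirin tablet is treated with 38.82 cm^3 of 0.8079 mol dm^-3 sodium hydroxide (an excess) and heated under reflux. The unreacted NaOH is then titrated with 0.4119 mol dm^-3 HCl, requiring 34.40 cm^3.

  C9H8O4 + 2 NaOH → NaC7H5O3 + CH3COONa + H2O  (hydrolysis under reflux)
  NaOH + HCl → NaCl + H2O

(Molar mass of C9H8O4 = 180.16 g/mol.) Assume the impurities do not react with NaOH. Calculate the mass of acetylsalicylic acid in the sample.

n(NaOH) added = 0.03882 × 0.8079 = 0.03136 mol
n(HCl) used in back-titration = 0.03440 × 0.4119 = 0.01417 mol
n(NaOH) left over = 0.01417 mol (1:1 ratio)
n(NaOH) consumed by analyte = 0.03136 − 0.01417 = 0.01719 mol
From the 1:2 ratio, n(C9H8O4) = 1/2 × 0.01719 = 8.597 × 10^-3 mol
mass of C9H8O4 = 8.597 × 10^-3 × 180.16 = 1.549 g

1.549 g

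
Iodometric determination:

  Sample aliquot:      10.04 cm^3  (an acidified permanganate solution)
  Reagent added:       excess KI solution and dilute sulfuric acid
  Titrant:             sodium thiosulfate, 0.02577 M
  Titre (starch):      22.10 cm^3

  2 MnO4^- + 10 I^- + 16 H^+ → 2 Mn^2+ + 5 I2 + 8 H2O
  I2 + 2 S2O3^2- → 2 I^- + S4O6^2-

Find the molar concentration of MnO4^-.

n(S2O3^2-) = 0.02210 × 0.02577 = 5.695 × 10^-4 mol
n(I2) = n(S2O3^2-)/2 = 2.848 × 10^-4 mol
From the 2:5 ratio, n(MnO4^-) in the aliquot = 2/5 × 2.848 × 10^-4 = 1.139 × 10^-4 mol
[MnO4^-] = 1.139 × 10^-4 / 0.01004 = 0.01134 mol/L

0.01134 M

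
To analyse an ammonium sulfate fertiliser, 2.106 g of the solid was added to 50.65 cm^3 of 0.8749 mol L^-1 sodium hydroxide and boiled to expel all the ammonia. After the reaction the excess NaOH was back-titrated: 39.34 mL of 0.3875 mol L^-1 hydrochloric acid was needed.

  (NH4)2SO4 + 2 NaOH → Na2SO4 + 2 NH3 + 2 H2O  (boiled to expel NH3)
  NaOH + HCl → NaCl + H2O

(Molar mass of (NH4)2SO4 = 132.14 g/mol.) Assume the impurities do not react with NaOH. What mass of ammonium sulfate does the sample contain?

1.921 g

n(NaOH) added = 0.05065 × 0.8749 = 0.04431 mol
n(HCl) used in back-titration = 0.03934 × 0.3875 = 0.01524 mol
n(NaOH) left over = 0.01524 mol (1:1 ratio)
n(NaOH) consumed by analyte = 0.04431 − 0.01524 = 0.02907 mol
From the 1:2 ratio, n((NH4)2SO4) = 1/2 × 0.02907 = 0.01453 mol
mass of (NH4)2SO4 = 0.01453 × 132.14 = 1.921 g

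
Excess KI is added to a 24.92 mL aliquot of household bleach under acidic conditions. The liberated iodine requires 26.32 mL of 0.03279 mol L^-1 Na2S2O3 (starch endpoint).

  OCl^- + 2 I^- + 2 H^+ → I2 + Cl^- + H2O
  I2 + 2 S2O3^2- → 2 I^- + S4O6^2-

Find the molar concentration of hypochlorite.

0.01732 mol/L

n(S2O3^2-) = 0.02632 × 0.03279 = 8.630 × 10^-4 mol
n(I2) = n(S2O3^2-)/2 = 4.315 × 10^-4 mol
n(OCl^-) in the aliquot = 4.315 × 10^-4 mol (1:1 ratio)
[OCl^-] = 4.315 × 10^-4 / 0.02492 = 0.01732 mol/L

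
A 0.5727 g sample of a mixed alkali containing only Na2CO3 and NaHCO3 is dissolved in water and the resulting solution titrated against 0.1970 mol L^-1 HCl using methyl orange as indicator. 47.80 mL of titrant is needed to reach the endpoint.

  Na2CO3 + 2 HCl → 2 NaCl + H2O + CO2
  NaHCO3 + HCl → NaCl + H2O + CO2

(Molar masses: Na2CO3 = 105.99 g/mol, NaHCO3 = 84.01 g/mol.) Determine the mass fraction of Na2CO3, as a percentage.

65.16 %

n(HCl) = 0.04780 × 0.1970 = 9.417 × 10^-3 mol
Let x = n(Na2CO3), y = n(NaHCO3).
Titrant: 2x + 1y = 9.417 × 10^-3;  mass: 105.99x + 84.01y = 0.5727
Solving, x = 3.521 × 10^-3 mol, y = 2.375 × 10^-3 mol
mass of Na2CO3 = 3.521 × 10^-3 × 105.99 = 0.3732 g
% Na2CO3 = 0.3732 / 0.5727 × 100 = 65.16 %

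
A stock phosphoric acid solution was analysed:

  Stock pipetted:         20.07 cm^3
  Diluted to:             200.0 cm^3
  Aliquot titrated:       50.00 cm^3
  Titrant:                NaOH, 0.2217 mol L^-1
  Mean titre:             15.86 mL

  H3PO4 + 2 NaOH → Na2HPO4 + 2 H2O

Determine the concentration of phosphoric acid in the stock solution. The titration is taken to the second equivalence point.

0.3504 mol/L

n(NaOH) = 0.01586 × 0.2217 = 3.516 × 10^-3 mol
From the 1:2 ratio, n(H3PO4) in the aliquot = 1/2 × 3.516 × 10^-3 = 1.758 × 10^-3 mol
[H3PO4]_dilute = 1.758 × 10^-3 / 0.05000 = 0.03516 mol/L
Dilution factor = 200.0 / 20.07 = 9.965
[H3PO4]_stock = 0.03516 × 9.965 = 0.3504 mol/L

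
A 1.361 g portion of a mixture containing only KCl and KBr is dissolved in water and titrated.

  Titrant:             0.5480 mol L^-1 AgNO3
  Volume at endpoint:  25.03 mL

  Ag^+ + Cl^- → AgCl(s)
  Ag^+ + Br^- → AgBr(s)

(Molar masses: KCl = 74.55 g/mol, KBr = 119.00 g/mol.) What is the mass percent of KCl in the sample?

n(AgNO3) = 0.02503 × 0.5480 = 0.01372 mol
Let x = n(KCl), y = n(KBr).
Titrant: 1x + 1y = 0.01372;  mass: 74.55x + 119.00y = 1.361
Solving, x = 6.103 × 10^-3 mol, y = 7.614 × 10^-3 mol
mass of KCl = 6.103 × 10^-3 × 74.55 = 0.4549 g
% KCl = 0.4549 / 1.361 × 100 = 33.43 %

33.43 %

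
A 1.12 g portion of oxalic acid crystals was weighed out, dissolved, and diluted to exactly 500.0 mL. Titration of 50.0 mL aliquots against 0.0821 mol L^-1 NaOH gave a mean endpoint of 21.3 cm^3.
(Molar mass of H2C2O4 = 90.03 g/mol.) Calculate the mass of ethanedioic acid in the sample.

H2C2O4 + 2 NaOH → Na2C2O4 + 2 H2O
n(NaOH) per titration = 0.0213 × 0.0821 = 1.75 × 10^-3 mol
From the 1:2 ratio, n(H2C2O4) in each aliquot = 1/2 × 1.75 × 10^-3 = 8.74 × 10^-4 mol
n(H2C2O4) in the whole flask = 8.74 × 10^-4 × 500.0/50.0 = 8.74 × 10^-3 mol
mass of H2C2O4 = 8.74 × 10^-3 × 90.03 = 0.787 g

0.787 g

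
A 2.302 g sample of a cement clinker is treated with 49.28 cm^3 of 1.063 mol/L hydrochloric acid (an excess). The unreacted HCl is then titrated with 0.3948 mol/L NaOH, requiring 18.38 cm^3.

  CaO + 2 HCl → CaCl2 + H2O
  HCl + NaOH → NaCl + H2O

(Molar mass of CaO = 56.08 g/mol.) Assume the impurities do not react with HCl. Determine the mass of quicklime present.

1.265 g

n(HCl) added = 0.04928 × 1.063 = 0.05238 mol
n(NaOH) used in back-titration = 0.01838 × 0.3948 = 7.256 × 10^-3 mol
n(HCl) left over = 7.256 × 10^-3 mol (1:1 ratio)
n(HCl) consumed by analyte = 0.05238 − 7.256 × 10^-3 = 0.04513 mol
From the 1:2 ratio, n(CaO) = 1/2 × 0.04513 = 0.02256 mol
mass of CaO = 0.02256 × 56.08 = 1.265 g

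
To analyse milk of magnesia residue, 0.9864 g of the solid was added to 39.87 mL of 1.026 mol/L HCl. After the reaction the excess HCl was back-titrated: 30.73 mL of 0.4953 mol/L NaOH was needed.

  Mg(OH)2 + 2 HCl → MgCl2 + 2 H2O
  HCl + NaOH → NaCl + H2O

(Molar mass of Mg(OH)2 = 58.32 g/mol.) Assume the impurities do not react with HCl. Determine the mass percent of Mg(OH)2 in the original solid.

75.93 %

n(HCl) added = 0.03987 × 1.026 = 0.04091 mol
n(NaOH) used in back-titration = 0.03073 × 0.4953 = 0.01522 mol
n(HCl) left over = 0.01522 mol (1:1 ratio)
n(HCl) consumed by analyte = 0.04091 − 0.01522 = 0.02569 mol
From the 1:2 ratio, n(Mg(OH)2) = 1/2 × 0.02569 = 0.01284 mol
mass of Mg(OH)2 = 0.01284 × 58.32 = 0.7490 g
% Mg(OH)2 = 0.7490 / 0.9864 × 100 = 75.93 %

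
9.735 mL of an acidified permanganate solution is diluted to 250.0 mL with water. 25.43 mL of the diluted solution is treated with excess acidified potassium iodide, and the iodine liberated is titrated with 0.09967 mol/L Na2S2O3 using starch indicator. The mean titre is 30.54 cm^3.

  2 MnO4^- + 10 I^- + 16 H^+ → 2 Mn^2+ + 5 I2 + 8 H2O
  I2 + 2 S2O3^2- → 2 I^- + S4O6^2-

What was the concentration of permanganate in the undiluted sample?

0.6148 mol/L

n(S2O3^2-) = 0.03054 × 0.09967 = 3.044 × 10^-3 mol
n(I2) = n(S2O3^2-)/2 = 1.522 × 10^-3 mol
From the 2:5 ratio, n(MnO4^-) in the aliquot = 2/5 × 1.522 × 10^-3 = 6.088 × 10^-4 mol
[MnO4^-]_dilute = 6.088 × 10^-4 / 0.02543 = 0.02394 mol/L
[MnO4^-]_original = 0.02394 × 250.0/9.735 = 0.6148 mol/L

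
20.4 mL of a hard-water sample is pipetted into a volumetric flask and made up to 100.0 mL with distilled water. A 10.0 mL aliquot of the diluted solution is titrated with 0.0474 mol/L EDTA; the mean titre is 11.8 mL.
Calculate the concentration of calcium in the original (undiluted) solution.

0.274 mol/L

Ca^2+ + EDTA^4- → [Ca(EDTA)]^2-
n(EDTA) = 0.0118 × 0.0474 = 5.59 × 10^-4 mol
n(Ca2+) in the aliquot = 5.59 × 10^-4 mol (1:1 ratio)
[Ca2+]_dilute = 5.59 × 10^-4 / 0.0100 = 0.0559 mol/L
Dilution factor = 100.0 / 20.4 = 4.902
[Ca2+]_stock = 0.0559 × 4.902 = 0.274 mol/L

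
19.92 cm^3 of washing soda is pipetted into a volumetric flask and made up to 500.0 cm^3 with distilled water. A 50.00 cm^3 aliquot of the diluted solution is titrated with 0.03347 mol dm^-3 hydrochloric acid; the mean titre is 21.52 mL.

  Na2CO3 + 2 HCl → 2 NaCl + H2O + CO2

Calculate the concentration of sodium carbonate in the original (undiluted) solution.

n(HCl) = 0.02152 × 0.03347 = 7.203 × 10^-4 mol
From the 1:2 ratio, n(Na2CO3) in the aliquot = 1/2 × 7.203 × 10^-4 = 3.601 × 10^-4 mol
[Na2CO3]_dilute = 3.601 × 10^-4 / 0.05000 = 0.007203 mol/L
Dilution factor = 500.0 / 19.92 = 25.10
[Na2CO3]_stock = 0.007203 × 25.10 = 0.1808 mol/L

0.1808 mol/L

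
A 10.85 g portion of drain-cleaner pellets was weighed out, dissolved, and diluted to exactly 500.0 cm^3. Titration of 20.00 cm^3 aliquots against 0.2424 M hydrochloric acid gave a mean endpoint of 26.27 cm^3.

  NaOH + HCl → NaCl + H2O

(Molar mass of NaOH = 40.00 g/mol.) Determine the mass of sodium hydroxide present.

6.368 g

n(HCl) per titration = 0.02627 × 0.2424 = 6.368 × 10^-3 mol
n(NaOH) in each aliquot = 6.368 × 10^-3 mol (1:1 ratio)
n(NaOH) in the whole flask = 6.368 × 10^-3 × 500.0/20.00 = 0.1592 mol
mass of NaOH = 0.1592 × 40.00 = 6.368 g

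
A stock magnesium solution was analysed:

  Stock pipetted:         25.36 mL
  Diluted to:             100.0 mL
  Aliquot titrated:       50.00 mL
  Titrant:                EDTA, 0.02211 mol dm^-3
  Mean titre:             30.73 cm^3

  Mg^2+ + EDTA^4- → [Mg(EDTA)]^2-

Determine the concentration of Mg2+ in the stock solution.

n(EDTA) = 0.03073 × 0.02211 = 6.794 × 10^-4 mol
n(Mg2+) in the aliquot = 6.794 × 10^-4 mol (1:1 ratio)
[Mg2+]_dilute = 6.794 × 10^-4 / 0.05000 = 0.01359 mol/L
Dilution factor = 100.0 / 25.36 = 3.943
[Mg2+]_stock = 0.01359 × 3.943 = 0.05358 mol/L

0.05358 mol/L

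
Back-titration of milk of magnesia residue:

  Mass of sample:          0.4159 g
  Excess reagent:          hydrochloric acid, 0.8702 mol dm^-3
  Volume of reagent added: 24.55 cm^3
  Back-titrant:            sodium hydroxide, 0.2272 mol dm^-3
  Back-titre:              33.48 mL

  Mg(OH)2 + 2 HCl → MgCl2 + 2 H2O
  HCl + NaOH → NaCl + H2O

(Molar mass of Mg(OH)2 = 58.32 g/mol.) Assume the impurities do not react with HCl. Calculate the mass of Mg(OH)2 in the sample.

n(HCl) added = 0.02455 × 0.8702 = 0.02136 mol
n(NaOH) used in back-titration = 0.03348 × 0.2272 = 7.607 × 10^-3 mol
n(HCl) left over = 7.607 × 10^-3 mol (1:1 ratio)
n(HCl) consumed by analyte = 0.02136 − 7.607 × 10^-3 = 0.01376 mol
From the 1:2 ratio, n(Mg(OH)2) = 1/2 × 0.01376 = 6.878 × 10^-3 mol
mass of Mg(OH)2 = 6.878 × 10^-3 × 58.32 = 0.4011 g

0.4011 g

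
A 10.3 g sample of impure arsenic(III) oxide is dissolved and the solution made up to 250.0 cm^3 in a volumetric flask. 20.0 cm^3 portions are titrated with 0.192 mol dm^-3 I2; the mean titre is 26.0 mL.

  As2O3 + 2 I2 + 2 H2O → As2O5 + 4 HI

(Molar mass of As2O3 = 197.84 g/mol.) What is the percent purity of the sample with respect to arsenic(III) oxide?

59.9 %

n(I2) per titration = 0.0260 × 0.192 = 4.99 × 10^-3 mol
From the 1:2 ratio, n(As2O3) in each aliquot = 1/2 × 4.99 × 10^-3 = 2.50 × 10^-3 mol
n(As2O3) in the whole flask = 2.50 × 10^-3 × 250.0/20.0 = 0.0312 mol
mass of As2O3 = 0.0312 × 197.84 = 6.17 g
% As2O3 = 6.17 / 10.3 × 100 = 59.9 %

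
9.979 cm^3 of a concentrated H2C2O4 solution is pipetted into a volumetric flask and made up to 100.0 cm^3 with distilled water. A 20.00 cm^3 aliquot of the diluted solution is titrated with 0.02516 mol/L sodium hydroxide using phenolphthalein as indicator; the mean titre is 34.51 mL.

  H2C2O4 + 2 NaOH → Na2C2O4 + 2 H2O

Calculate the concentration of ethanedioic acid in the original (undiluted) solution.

0.2175 mol/L

n(NaOH) = 0.03451 × 0.02516 = 8.683 × 10^-4 mol
From the 1:2 ratio, n(H2C2O4) in the aliquot = 1/2 × 8.683 × 10^-4 = 4.341 × 10^-4 mol
[H2C2O4]_dilute = 4.341 × 10^-4 / 0.02000 = 0.02171 mol/L
Dilution factor = 100.0 / 9.979 = 10.02
[H2C2O4]_stock = 0.02171 × 10.02 = 0.2175 mol/L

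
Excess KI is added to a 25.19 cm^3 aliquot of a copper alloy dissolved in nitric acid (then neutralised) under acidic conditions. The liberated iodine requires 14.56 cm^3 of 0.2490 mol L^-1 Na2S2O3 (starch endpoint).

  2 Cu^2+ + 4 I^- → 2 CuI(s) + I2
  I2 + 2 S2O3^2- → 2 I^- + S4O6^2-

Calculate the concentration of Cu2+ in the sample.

n(S2O3^2-) = 0.01456 × 0.2490 = 3.625 × 10^-3 mol
n(I2) = n(S2O3^2-)/2 = 1.813 × 10^-3 mol
From the 2:1 ratio, n(Cu2+) in the aliquot = 2/1 × 1.813 × 10^-3 = 3.625 × 10^-3 mol
[Cu2+] = 3.625 × 10^-3 / 0.02519 = 0.1439 mol/L

0.1439 mol/L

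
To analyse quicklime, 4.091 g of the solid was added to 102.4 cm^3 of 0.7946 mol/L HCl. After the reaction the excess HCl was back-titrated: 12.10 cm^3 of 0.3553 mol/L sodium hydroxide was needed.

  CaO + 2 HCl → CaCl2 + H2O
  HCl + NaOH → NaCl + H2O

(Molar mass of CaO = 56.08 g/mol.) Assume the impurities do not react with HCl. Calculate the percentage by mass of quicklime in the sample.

n(HCl) added = 0.1024 × 0.7946 = 0.08137 mol
n(NaOH) used in back-titration = 0.01210 × 0.3553 = 4.299 × 10^-3 mol
n(HCl) left over = 4.299 × 10^-3 mol (1:1 ratio)
n(HCl) consumed by analyte = 0.08137 − 4.299 × 10^-3 = 0.07707 mol
From the 1:2 ratio, n(CaO) = 1/2 × 0.07707 = 0.03853 mol
mass of CaO = 0.03853 × 56.08 = 2.161 g
% CaO = 2.161 / 4.091 × 100 = 52.82 %

52.82 %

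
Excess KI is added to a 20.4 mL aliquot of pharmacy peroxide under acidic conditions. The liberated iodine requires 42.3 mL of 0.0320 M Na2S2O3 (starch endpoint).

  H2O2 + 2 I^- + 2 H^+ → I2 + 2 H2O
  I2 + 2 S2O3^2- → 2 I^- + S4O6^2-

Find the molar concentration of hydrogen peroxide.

n(S2O3^2-) = 0.0423 × 0.0320 = 1.35 × 10^-3 mol
n(I2) = n(S2O3^2-)/2 = 6.77 × 10^-4 mol
n(H2O2) in the aliquot = 6.77 × 10^-4 mol (1:1 ratio)
[H2O2] = 6.77 × 10^-4 / 0.0204 = 0.0332 mol/L

0.0332 M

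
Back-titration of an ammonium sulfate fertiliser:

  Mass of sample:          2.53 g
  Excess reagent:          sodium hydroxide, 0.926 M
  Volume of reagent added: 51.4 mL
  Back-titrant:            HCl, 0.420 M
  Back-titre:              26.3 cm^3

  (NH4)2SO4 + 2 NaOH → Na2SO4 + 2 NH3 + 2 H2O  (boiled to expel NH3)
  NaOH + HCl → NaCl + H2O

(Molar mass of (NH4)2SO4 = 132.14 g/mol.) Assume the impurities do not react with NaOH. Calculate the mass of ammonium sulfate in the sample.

n(NaOH) added = 0.0514 × 0.926 = 0.0476 mol
n(HCl) used in back-titration = 0.0263 × 0.420 = 0.0110 mol
n(NaOH) left over = 0.0110 mol (1:1 ratio)
n(NaOH) consumed by analyte = 0.0476 − 0.0110 = 0.0366 mol
From the 1:2 ratio, n((NH4)2SO4) = 1/2 × 0.0366 = 0.0183 mol
mass of (NH4)2SO4 = 0.0183 × 132.14 = 2.41 g

2.41 g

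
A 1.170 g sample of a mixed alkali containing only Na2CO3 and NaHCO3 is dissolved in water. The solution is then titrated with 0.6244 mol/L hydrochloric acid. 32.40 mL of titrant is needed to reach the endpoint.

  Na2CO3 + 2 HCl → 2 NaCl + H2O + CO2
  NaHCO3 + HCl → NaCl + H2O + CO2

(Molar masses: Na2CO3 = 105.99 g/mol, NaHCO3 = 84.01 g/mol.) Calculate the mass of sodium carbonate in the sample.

0.9049 g

n(HCl) = 0.03240 × 0.6244 = 0.02023 mol
Let x = n(Na2CO3), y = n(NaHCO3).
Titrant: 2x + 1y = 0.02023;  mass: 105.99x + 84.01y = 1.170
Solving, x = 8.537 × 10^-3 mol, y = 3.156 × 10^-3 mol
mass of Na2CO3 = 8.537 × 10^-3 × 105.99 = 0.9049 g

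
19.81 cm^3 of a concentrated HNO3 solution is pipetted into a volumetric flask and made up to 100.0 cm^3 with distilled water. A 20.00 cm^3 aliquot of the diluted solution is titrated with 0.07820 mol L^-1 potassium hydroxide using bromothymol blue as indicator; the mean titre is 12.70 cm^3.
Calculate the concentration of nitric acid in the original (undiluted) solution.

HNO3 + KOH → KNO3 + H2O
n(KOH) = 0.01270 × 0.07820 = 9.931 × 10^-4 mol
n(HNO3) in the aliquot = 9.931 × 10^-4 mol (1:1 ratio)
[HNO3]_dilute = 9.931 × 10^-4 / 0.02000 = 0.04966 mol/L
Dilution factor = 100.0 / 19.81 = 5.048
[HNO3]_stock = 0.04966 × 5.048 = 0.2507 mol/L

0.2507 mol/L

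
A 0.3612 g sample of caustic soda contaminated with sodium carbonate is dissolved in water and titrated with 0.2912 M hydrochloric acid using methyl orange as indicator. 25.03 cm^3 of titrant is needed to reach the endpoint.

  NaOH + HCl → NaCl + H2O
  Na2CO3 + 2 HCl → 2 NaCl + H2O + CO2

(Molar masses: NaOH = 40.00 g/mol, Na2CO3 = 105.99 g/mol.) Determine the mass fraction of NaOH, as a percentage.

n(HCl) = 0.02503 × 0.2912 = 7.289 × 10^-3 mol
Let x = n(NaOH), y = n(Na2CO3).
Titrant: 1x + 2y = 7.289 × 10^-3;  mass: 40.00x + 105.99y = 0.3612
Solving, x = 1.929 × 10^-3 mol, y = 2.680 × 10^-3 mol
mass of NaOH = 1.929 × 10^-3 × 40.00 = 0.07716 g
% NaOH = 0.07716 / 0.3612 × 100 = 21.36 %

21.36 %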